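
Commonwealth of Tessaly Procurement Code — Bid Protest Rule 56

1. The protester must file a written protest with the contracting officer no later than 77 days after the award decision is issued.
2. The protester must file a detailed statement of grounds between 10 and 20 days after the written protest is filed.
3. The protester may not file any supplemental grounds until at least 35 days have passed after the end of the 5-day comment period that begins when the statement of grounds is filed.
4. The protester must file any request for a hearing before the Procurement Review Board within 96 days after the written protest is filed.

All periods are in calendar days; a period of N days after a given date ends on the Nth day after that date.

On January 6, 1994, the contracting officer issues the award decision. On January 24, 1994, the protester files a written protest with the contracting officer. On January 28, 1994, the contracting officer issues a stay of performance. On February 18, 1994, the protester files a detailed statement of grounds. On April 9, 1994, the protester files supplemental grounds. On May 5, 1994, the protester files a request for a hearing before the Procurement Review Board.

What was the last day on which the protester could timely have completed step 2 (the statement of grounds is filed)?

February 13, 1994

Step 2 runs from January 24, 1994, when the written protest is filed. The window is 10–20 days after January 24, 1994; it closes on February 13, 1994.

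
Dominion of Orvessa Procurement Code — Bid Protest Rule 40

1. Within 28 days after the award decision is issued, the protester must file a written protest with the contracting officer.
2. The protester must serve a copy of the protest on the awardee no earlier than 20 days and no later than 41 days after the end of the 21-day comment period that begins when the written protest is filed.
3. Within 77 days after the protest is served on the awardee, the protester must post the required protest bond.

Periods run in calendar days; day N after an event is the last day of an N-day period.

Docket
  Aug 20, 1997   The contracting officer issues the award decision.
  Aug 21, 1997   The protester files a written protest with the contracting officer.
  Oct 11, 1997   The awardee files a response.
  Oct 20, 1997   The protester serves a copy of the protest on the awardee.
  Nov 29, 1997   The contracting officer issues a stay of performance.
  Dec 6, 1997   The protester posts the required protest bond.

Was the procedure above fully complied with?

(1) due by Aug 20, 1997 + 28 days = Sep 17, 1997; Aug 21, 1997 is within that limit.
(2) the permitted window runs from Sep 11, 1997 + 20 = Oct 1, 1997 to Sep 11, 1997 + 41 = Oct 22, 1997; done Oct 20, 1997 — within the window.
(3) due by Oct 20, 1997 + 77 days = Jan 5, 1998; done Dec 6, 1997 — timely.

Yes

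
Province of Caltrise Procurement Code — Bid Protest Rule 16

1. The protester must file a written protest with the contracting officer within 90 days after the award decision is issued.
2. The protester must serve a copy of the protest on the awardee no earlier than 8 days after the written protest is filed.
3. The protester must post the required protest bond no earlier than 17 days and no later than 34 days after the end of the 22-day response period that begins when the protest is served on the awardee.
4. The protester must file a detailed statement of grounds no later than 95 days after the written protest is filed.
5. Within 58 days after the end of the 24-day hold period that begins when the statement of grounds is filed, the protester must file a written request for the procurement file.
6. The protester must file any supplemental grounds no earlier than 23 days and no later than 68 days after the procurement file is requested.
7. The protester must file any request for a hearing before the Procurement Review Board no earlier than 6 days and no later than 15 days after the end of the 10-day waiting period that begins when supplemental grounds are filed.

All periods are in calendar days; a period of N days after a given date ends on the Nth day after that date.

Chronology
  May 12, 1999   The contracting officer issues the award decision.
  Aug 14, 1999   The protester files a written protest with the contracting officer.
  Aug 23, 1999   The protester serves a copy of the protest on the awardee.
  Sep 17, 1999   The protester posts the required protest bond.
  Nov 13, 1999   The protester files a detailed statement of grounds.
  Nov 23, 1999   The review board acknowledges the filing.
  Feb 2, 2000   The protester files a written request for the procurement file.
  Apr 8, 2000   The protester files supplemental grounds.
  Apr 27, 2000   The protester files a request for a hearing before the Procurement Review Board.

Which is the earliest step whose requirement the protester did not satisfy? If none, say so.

(1) due by May 12, 1999 + 90 days = Aug 10, 1999; done Aug 14, 1999 — 4 days late.

Step 1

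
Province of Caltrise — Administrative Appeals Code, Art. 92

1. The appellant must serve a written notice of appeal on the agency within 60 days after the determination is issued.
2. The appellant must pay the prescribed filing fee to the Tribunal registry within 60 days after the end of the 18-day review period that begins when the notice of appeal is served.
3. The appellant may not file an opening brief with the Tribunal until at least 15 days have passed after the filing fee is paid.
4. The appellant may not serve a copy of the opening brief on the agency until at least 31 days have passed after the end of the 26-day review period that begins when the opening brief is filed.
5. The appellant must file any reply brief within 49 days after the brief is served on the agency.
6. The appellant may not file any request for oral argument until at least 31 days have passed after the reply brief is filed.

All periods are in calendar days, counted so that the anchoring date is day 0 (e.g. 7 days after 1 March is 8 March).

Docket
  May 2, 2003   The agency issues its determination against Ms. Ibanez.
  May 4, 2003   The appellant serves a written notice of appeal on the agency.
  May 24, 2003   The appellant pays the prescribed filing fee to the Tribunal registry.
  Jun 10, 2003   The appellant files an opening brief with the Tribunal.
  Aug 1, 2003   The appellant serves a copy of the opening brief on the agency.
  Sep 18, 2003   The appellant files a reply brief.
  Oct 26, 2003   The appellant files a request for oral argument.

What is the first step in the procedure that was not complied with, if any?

Step 4

Step 1: 60 days after May 2, 2003 (when the determination is issued) is Jul 1, 2003; May 4, 2003 is within that limit.
Step 2: 60 days after May 22, 2003 (end of the 18-day review period, which began when the notice of appeal is served on May 4, 2003) is Jul 21, 2003; May 24, 2003 is within that limit.
Step 3: the earliest permitted date is 15 days after May 24, 2003 (when the filing fee is paid), i.e. Jun 8, 2003; done Jun 10, 2003 — permitted.
Step 4: the earliest permitted date is 31 days after Jul 6, 2003 (end of the 26-day review period, which began when the opening brief is filed on Jun 10, 2003), i.e. Aug 6, 2003; Aug 1, 2003 is 5 days before the earliest permitted date.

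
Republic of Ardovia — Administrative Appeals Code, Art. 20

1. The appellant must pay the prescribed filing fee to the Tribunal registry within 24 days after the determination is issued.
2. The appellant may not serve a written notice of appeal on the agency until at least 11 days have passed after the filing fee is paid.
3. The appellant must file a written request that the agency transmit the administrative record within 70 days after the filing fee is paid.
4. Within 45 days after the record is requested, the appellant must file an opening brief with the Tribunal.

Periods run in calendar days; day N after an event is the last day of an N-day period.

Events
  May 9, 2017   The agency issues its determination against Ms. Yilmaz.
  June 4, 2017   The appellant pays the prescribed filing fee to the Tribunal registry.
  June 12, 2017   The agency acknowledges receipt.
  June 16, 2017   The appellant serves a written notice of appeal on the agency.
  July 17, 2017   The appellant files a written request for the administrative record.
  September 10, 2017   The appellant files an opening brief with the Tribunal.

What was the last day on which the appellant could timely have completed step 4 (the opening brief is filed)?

Step 4 runs from July 17, 2017, when the record is requested. 45 days after July 17, 2017 is August 31, 2017.

August 31, 2017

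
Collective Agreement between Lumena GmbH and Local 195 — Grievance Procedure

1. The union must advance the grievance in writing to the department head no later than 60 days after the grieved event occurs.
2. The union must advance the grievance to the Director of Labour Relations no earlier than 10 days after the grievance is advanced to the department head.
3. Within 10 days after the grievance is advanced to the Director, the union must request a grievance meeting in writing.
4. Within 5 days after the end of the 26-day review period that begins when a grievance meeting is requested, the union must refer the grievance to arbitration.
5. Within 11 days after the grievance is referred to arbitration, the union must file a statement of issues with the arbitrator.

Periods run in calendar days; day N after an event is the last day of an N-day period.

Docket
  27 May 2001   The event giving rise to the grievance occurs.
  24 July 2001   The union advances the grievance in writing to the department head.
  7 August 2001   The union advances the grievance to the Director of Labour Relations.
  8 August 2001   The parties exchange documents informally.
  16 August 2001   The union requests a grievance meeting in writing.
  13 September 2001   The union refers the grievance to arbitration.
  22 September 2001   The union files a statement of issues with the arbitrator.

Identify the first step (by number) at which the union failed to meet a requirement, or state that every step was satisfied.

(1) due by 27 May 2001 + 60 days = 26 July 2001; done 24 July 2001 — timely.
(2) permitted from 24 July 2001 + 10 days = 3 August 2001 onward; done 7 August 2001 — permitted.
(3) due by 7 August 2001 + 10 days = 17 August 2001; completed 16 August 2001, before the deadline.
(4) due by 11 September 2001 + 5 days = 16 September 2001; done 13 September 2001 — timely.
(5) due by 13 September 2001 + 11 days = 24 September 2001; done 22 September 2001 — timely.

None — every step was satisfied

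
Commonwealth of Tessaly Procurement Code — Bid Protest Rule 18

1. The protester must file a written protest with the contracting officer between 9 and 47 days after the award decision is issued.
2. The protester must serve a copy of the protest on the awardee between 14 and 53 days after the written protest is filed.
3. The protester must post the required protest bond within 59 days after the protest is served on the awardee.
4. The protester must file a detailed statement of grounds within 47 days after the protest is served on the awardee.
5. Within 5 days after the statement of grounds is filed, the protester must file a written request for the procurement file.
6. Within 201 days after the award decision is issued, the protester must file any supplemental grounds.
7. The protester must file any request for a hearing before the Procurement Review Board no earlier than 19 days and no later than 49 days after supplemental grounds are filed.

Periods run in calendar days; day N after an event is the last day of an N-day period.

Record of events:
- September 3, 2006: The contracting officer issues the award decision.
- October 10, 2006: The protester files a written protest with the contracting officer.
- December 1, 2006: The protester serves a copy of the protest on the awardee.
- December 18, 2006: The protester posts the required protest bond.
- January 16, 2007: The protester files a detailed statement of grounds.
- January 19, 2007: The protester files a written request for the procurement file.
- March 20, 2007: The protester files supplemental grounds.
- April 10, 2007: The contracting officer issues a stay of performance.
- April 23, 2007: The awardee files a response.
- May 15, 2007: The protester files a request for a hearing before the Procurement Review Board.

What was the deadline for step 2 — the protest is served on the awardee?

Step 2 runs from October 10, 2006, when the written protest is filed. The window is 14–53 days after October 10, 2006; it closes on December 2, 2006.

December 2, 2006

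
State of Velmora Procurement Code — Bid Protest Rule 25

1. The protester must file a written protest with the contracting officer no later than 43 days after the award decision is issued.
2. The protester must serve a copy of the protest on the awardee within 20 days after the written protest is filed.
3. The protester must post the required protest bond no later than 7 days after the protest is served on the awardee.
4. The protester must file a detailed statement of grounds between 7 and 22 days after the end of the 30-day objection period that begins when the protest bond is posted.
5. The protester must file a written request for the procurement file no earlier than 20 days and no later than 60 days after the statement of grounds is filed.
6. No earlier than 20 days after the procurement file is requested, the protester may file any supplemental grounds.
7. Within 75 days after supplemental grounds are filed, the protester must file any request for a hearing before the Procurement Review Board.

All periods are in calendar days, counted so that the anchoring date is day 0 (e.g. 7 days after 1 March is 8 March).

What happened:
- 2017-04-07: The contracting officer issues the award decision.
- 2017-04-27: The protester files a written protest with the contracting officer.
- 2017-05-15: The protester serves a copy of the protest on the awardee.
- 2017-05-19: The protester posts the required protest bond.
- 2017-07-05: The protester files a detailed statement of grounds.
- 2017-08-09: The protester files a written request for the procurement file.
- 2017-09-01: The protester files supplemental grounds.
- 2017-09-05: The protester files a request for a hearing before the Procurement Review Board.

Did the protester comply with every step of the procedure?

Step 1 — counting 43 days from 2017-04-07 (when the award decision is issued) gives a deadline of 2017-05-20; 2017-04-27 is within that limit.
Step 2 — counting 20 days from 2017-04-27 (when the written protest is filed) gives a deadline of 2017-05-17; completed 2017-05-15, before the deadline.
Step 3 — counting 7 days from 2017-05-15 (when the protest is served on the awardee) gives a deadline of 2017-05-22; 2017-05-19 is within that limit.
Step 4 — 7 and 22 days from 2017-06-18 (end of the 30-day objection period, which began when the protest bond is posted on 2017-05-19) are 2017-06-25 and 2017-07-10 respectively; done 2017-07-05, which is between those dates.
Step 5 — 20 and 60 days from 2017-07-05 (when the statement of grounds is filed) are 2017-07-25 and 2017-09-03 respectively; 2017-08-09 falls inside that range.
Step 6 — must wait 20 days from 2017-08-09 (when the procurement file is requested), so not before 2017-08-29; done 2017-09-01 — permitted.
Step 7 — counting 75 days from 2017-09-01 (when supplemental grounds are filed) gives a deadline of 2017-11-15; done 2017-09-05 — timely.

Yes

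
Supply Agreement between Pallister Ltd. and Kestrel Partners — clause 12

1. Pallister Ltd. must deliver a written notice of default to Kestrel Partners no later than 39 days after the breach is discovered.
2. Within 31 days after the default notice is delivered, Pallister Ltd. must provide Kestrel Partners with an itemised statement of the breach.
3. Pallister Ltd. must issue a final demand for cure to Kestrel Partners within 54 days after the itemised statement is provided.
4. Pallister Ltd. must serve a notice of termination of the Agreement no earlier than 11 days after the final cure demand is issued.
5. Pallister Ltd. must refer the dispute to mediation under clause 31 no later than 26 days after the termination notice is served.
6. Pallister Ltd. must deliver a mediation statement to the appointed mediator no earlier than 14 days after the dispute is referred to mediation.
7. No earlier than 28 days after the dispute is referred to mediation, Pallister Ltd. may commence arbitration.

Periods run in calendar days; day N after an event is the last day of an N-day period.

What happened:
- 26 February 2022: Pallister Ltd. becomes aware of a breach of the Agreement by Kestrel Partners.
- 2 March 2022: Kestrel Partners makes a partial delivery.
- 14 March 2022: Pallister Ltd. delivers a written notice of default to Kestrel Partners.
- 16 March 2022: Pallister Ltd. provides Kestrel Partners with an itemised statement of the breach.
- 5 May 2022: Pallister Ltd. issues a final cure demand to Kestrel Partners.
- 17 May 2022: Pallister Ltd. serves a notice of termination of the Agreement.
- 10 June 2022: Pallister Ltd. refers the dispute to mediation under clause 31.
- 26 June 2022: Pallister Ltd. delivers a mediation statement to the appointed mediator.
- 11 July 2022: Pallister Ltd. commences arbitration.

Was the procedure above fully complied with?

Yes

Step 1: 39 days after 26 February 2022 (when the breach is discovered) is 6 April 2022; 14 March 2022 is within that limit.
Step 2: 31 days after 14 March 2022 (when the default notice is delivered) is 14 April 2022; done 16 March 2022 — timely.
Step 3: 54 days after 16 March 2022 (when the itemised statement is provided) is 9 May 2022; done 5 May 2022 — timely.
Step 4: the earliest permitted date is 11 days after 5 May 2022 (when the final cure demand is issued), i.e. 16 May 2022; done 17 May 2022 — permitted.
Step 5: 26 days after 17 May 2022 (when the termination notice is served) is 12 June 2022; done 10 June 2022 — timely.
Step 6: the earliest permitted date is 14 days after 10 June 2022 (when the dispute is referred to mediation), i.e. 24 June 2022; done 26 June 2022, after the minimum wait.
Step 7: the earliest permitted date is 28 days after 10 June 2022 (when the dispute is referred to mediation), i.e. 8 July 2022; 11 July 2022 is on or after that date.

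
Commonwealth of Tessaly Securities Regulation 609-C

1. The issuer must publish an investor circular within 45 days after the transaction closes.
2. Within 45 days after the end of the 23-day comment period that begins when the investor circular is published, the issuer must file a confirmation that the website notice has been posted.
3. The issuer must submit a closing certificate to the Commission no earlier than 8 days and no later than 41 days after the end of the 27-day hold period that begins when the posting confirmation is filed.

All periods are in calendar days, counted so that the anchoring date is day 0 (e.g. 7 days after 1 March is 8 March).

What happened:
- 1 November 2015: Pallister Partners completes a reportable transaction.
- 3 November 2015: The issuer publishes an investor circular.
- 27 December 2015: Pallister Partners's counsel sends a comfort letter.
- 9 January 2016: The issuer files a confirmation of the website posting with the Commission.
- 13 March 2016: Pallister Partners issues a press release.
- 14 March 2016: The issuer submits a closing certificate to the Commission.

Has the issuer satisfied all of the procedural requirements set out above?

(1) due by 1 November 2015 + 45 days = 16 December 2015; 3 November 2015 is within that limit.
(2) due by 26 November 2015 + 45 days = 10 January 2016; 9 January 2016 is within that limit.
(3) the permitted window runs from 5 February 2016 + 8 = 13 February 2016 to 5 February 2016 + 41 = 17 March 2016; 14 March 2016 falls inside that range.

Yes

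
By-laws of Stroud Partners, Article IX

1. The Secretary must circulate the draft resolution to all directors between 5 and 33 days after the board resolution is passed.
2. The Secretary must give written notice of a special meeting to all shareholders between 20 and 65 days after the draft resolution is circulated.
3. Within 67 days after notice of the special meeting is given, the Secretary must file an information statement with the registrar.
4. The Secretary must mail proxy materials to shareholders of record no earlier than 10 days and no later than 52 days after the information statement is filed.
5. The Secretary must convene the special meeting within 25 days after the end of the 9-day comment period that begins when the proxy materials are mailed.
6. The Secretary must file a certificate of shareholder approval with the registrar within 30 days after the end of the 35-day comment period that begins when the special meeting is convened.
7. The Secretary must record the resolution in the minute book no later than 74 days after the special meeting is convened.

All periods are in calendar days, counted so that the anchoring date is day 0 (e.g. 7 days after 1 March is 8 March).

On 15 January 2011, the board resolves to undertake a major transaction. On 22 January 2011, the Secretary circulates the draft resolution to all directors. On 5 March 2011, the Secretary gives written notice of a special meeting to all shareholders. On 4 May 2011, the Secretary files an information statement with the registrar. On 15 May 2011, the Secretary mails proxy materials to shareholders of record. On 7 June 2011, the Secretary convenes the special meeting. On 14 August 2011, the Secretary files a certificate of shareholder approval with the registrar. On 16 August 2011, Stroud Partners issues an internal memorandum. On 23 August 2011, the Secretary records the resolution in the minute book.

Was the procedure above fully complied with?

No

Step 1: the window is 5–33 days after 15 January 2011 (when the board resolution is passed), so 20 January 2011 through 17 February 2011; done 22 January 2011, which is between those dates.
Step 2: the window is 20–65 days after 22 January 2011 (when the draft resolution is circulated), so 11 February 2011 through 28 March 2011; done 5 March 2011 — within the window.
Step 3: 67 days after 5 March 2011 (when notice of the special meeting is given) is 11 May 2011; 4 May 2011 is within that limit.
Step 4: the window is 10–52 days after 4 May 2011 (when the information statement is filed), so 14 May 2011 through 25 June 2011; done 15 May 2011, which is between those dates.
Step 5: 25 days after 24 May 2011 (end of the 9-day comment period, which began when the proxy materials are mailed on 15 May 2011) is 18 June 2011; done 7 June 2011 — timely.
Step 6: 30 days after 12 July 2011 (end of the 35-day comment period, which began when the special meeting is convened on 7 June 2011) is 11 August 2011; done 14 August 2011 — 3 days late.
Later steps need not be reached.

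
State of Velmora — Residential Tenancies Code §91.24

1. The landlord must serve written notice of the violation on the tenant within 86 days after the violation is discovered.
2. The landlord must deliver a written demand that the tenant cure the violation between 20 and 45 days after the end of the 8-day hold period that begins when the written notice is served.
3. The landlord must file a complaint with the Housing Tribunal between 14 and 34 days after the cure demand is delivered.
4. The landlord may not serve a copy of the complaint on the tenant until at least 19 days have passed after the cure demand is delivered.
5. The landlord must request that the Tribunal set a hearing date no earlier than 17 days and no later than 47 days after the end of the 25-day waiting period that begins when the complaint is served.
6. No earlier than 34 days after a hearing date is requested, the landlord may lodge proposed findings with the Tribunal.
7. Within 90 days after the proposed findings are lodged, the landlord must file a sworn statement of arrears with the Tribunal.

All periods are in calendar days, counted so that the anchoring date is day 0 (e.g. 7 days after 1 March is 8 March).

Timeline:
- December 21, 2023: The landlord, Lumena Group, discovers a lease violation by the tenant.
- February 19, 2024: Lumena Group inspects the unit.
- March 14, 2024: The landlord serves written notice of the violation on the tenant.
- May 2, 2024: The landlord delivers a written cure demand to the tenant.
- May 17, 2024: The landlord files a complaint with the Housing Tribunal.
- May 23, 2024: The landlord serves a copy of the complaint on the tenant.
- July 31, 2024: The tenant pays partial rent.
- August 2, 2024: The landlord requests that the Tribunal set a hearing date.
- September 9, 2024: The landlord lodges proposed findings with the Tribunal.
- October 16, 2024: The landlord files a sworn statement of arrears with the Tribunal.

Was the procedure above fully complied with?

Yes

Step 1: 86 days after December 21, 2023 (when the violation is discovered) is March 16, 2024; March 14, 2024 is within that limit.
Step 2: the window is 20–45 days after March 22, 2024 (end of the 8-day hold period, which began when the written notice is served on March 14, 2024), so April 11, 2024 through May 6, 2024; done May 2, 2024 — within the window.
Step 3: the window is 14–34 days after May 2, 2024 (when the cure demand is delivered), so May 16, 2024 through June 5, 2024; done May 17, 2024, which is between those dates.
Step 4: the earliest permitted date is 19 days after May 2, 2024 (when the cure demand is delivered), i.e. May 21, 2024; done May 23, 2024 — permitted.
Step 5: the window is 17–47 days after June 17, 2024 (end of the 25-day waiting period, which began when the complaint is served on May 23, 2024), so July 4, 2024 through August 3, 2024; done August 2, 2024, which is between those dates.
Step 6: the earliest permitted date is 34 days after August 2, 2024 (when a hearing date is requested), i.e. September 5, 2024; September 9, 2024 is on or after that date.
Step 7: 90 days after September 9, 2024 (when the proposed findings are lodged) is December 8, 2024; done October 16, 2024 — timely.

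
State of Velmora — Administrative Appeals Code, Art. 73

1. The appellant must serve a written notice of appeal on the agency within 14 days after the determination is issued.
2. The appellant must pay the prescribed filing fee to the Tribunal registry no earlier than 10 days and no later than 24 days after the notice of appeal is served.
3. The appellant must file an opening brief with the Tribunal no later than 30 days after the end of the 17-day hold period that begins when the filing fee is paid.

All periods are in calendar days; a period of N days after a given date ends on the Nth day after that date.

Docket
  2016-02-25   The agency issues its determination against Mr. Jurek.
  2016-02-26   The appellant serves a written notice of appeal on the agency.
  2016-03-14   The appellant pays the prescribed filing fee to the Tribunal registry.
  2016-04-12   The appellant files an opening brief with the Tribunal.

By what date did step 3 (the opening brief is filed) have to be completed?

The filing fee is paid on 2016-03-14; the 17-day hold period therefore ends 2016-03-31, and step 3 runs from that date. 30 days after 2016-03-31 is 2016-04-30.

2016-04-30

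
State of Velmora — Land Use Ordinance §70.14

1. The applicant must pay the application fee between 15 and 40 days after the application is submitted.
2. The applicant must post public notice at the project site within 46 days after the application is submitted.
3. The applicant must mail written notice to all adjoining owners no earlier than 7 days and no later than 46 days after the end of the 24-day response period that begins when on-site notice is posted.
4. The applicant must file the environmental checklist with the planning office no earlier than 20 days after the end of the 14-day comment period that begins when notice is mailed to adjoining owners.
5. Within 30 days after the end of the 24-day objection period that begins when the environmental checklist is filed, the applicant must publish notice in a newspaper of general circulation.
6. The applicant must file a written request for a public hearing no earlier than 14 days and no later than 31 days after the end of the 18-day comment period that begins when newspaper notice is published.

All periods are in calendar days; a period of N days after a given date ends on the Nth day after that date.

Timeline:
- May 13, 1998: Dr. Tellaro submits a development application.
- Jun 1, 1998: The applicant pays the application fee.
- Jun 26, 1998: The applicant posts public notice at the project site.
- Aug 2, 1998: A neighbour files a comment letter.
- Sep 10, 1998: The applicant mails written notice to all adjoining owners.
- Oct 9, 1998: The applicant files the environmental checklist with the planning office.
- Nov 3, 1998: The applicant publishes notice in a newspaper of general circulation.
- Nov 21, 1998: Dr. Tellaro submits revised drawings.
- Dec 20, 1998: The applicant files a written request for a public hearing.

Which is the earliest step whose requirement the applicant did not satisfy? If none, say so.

Step 1: the window is 15–40 days after May 13, 1998 (when the application is submitted), so May 28, 1998 through Jun 22, 1998; done Jun 1, 1998, which is between those dates.
Step 2: 46 days after May 13, 1998 (when the application is submitted) is Jun 28, 1998; completed Jun 26, 1998, before the deadline.
Step 3: the window is 7–46 days after Jul 20, 1998 (end of the 24-day response period, which began when on-site notice is posted on Jun 26, 1998), so Jul 27, 1998 through Sep 4, 1998; done Sep 10, 1998 — 6 days after the window closed.
That is the first point of non-compliance.

Step 3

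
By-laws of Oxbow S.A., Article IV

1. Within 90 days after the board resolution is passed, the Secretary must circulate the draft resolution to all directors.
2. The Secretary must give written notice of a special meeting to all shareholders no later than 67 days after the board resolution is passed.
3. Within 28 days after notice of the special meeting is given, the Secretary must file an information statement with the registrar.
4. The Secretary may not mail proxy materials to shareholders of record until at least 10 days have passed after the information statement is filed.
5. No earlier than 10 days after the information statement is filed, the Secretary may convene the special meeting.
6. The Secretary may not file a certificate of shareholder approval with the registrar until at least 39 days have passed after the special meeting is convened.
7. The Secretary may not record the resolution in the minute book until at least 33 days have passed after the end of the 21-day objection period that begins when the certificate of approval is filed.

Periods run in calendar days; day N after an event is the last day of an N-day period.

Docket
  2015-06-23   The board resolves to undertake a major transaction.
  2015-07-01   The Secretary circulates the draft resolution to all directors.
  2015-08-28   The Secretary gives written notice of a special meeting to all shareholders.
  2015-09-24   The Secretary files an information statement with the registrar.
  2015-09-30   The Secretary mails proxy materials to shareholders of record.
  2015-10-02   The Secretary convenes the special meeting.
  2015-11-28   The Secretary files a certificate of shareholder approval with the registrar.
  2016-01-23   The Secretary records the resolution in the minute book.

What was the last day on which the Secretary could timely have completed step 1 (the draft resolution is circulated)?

Step 1 runs from 2015-06-23, when the board resolution is passed. 90 days after 2015-06-23 is 2015-09-21.

2015-09-21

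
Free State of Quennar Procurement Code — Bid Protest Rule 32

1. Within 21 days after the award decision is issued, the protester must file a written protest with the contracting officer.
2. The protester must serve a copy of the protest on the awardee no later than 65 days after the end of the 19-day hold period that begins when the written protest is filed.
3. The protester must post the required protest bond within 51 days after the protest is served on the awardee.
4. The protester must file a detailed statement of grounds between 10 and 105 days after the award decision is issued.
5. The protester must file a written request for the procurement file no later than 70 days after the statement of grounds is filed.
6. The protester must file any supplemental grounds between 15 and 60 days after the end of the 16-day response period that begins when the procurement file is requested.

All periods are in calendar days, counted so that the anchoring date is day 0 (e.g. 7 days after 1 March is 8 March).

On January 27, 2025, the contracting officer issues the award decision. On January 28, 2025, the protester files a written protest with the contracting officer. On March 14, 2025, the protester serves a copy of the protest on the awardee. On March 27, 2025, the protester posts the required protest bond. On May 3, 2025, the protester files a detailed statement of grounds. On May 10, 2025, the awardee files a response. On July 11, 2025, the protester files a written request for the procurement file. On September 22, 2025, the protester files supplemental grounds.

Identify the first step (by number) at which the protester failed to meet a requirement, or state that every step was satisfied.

None — every step was satisfied

Step 1 — counting 21 days from January 27, 2025 (when the award decision is issued) gives a deadline of February 17, 2025; January 28, 2025 is within that limit.
Step 2 — counting 65 days from February 16, 2025 (end of the 19-day hold period, which began when the written protest is filed on January 28, 2025) gives a deadline of April 22, 2025; done March 14, 2025 — timely.
Step 3 — counting 51 days from March 14, 2025 (when the protest is served on the awardee) gives a deadline of May 4, 2025; completed March 27, 2025, before the deadline.
Step 4 — 10 and 105 days from January 27, 2025 (when the award decision is issued) are February 6, 2025 and May 12, 2025 respectively; May 3, 2025 falls inside that range.
Step 5 — counting 70 days from May 3, 2025 (when the statement of grounds is filed) gives a deadline of July 12, 2025; July 11, 2025 is within that limit.
Step 6 — 15 and 60 days from July 27, 2025 (end of the 16-day response period, which began when the procurement file is requested on July 11, 2025) are August 11, 2025 and September 25, 2025 respectively; done September 22, 2025, which is between those dates.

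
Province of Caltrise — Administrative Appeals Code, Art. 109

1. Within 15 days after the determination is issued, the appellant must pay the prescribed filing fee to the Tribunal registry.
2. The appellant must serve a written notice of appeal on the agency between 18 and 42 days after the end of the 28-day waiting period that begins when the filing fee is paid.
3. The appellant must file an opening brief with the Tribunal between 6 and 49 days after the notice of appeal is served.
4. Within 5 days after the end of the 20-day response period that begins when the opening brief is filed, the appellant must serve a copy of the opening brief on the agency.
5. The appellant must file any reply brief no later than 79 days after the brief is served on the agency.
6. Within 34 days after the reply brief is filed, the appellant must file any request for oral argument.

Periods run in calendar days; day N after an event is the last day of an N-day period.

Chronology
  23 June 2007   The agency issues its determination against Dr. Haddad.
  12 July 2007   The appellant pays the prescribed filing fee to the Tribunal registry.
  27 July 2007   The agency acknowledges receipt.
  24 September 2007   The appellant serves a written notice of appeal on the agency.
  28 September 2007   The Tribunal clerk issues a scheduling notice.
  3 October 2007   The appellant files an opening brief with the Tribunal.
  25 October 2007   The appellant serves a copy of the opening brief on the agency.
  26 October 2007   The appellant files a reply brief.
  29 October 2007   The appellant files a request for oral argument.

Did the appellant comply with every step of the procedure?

No

(1) due by 23 June 2007 + 15 days = 8 July 2007; 12 July 2007 misses that deadline by 4 days.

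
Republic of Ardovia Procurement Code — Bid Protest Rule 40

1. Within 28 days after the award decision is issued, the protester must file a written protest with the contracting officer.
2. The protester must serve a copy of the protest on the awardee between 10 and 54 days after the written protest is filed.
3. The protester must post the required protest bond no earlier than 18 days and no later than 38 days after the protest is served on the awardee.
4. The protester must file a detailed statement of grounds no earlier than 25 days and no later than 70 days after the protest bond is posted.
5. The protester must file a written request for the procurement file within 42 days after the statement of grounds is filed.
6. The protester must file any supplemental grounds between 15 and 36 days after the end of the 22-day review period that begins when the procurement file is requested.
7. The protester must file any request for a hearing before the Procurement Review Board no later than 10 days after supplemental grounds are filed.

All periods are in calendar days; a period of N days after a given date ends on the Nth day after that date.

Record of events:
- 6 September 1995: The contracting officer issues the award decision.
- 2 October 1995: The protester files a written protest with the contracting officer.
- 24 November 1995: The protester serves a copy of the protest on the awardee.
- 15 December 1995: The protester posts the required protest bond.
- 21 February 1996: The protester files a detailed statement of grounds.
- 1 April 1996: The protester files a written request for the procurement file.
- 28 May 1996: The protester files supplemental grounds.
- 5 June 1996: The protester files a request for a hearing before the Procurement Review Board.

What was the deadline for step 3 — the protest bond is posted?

1 January 1996

Step 3 runs from 24 November 1995, when the protest is served on the awardee. The window is 18–38 days after 24 November 1995; it closes on 1 January 1996.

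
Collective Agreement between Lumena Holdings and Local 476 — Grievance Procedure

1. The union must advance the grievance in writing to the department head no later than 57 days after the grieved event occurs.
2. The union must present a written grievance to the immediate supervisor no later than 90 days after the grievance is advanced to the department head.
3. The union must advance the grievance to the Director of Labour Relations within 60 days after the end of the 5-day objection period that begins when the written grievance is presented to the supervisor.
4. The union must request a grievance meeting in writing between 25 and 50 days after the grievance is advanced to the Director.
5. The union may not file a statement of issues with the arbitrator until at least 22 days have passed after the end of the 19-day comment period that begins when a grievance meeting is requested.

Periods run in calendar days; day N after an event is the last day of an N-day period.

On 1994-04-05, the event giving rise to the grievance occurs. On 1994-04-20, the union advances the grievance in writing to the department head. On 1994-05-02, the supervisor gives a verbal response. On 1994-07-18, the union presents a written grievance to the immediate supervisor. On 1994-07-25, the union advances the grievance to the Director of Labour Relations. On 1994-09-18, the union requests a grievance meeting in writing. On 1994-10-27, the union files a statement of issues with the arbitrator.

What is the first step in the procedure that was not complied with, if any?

(1) due by 1994-04-05 + 57 days = 1994-06-01; 1994-04-20 is within that limit.
(2) due by 1994-04-20 + 90 days = 1994-07-19; 1994-07-18 is within that limit.
(3) due by 1994-07-23 + 60 days = 1994-09-21; completed 1994-07-25, before the deadline.
(4) the permitted window runs from 1994-07-25 + 25 = 1994-08-19 to 1994-07-25 + 50 = 1994-09-13; done 1994-09-18 — 5 days after the window closed.

Step 4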